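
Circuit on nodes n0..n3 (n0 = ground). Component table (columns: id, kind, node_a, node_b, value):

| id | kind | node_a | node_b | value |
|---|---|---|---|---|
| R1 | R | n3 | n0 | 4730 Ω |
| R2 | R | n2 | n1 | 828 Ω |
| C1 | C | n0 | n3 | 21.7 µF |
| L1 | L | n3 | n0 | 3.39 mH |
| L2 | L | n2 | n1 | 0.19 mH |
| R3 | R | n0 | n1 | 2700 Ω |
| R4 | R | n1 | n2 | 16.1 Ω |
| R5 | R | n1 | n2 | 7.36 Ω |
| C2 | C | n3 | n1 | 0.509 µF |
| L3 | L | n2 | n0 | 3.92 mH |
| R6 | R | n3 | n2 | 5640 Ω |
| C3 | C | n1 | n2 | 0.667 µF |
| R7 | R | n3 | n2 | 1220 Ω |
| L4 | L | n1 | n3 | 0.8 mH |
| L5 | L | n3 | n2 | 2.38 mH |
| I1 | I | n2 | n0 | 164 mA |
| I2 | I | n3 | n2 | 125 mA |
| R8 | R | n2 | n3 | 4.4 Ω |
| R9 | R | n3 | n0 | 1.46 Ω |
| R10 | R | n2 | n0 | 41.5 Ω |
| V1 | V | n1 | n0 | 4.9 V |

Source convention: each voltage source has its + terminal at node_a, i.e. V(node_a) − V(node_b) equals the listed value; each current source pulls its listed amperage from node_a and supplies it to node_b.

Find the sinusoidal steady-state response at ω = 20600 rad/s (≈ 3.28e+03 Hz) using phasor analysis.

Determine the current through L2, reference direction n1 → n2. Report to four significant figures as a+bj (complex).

Element admittances at ω=20600 rad/s:
  Y(R1) = 0.0002114+0.000j S between n3,n0
  Y(R2) = 0.001208+0.000j S between n2,n1
  Y(C1) = 0.000+0.4470j S between n0,n3
  Y(L1) = 0.000-0.01432j S between n3,n0
  Y(L2) = 0.000-0.2555j S between n2,n1
  Y(R3) = 0.0003704+0.000j S between n0,n1
  Y(R4) = 0.06211+0.000j S between n1,n2
  Y(R5) = 0.1359+0.000j S between n1,n2
  Y(C2) = 0.000+0.01049j S between n3,n1
  Y(L3) = 0.000-0.01238j S between n2,n0
  Y(R6) = 0.0001773+0.000j S between n3,n2
  Y(C3) = 0.000+0.01374j S between n1,n2
  Y(R7) = 0.0008197+0.000j S between n3,n2
  Y(L4) = 0.000-0.06068j S between n1,n3
  Y(L5) = 0.000-0.02040j S between n3,n2
  I1: injects 0.164 A into n0 (from n2)
  I2: injects 0.125 A into n2 (from n3)
  Y(R8) = 0.2273+0.000j S between n2,n3
  Y(R9) = 0.6849+0.000j S between n3,n0
  Y(R10) = 0.02410+0.000j S between n2,n0
  V1: constraint V(n1)−V(n0) = 4.9
Assemble and solve the 4×4 MNA system:
  V(n1)=4.900+0.000j  V(n2)=2.928-1.234j  V(n3)=0.2700-0.7502j
  i(V1)=-0.7307+0.4632j

0.3154-0.5038j A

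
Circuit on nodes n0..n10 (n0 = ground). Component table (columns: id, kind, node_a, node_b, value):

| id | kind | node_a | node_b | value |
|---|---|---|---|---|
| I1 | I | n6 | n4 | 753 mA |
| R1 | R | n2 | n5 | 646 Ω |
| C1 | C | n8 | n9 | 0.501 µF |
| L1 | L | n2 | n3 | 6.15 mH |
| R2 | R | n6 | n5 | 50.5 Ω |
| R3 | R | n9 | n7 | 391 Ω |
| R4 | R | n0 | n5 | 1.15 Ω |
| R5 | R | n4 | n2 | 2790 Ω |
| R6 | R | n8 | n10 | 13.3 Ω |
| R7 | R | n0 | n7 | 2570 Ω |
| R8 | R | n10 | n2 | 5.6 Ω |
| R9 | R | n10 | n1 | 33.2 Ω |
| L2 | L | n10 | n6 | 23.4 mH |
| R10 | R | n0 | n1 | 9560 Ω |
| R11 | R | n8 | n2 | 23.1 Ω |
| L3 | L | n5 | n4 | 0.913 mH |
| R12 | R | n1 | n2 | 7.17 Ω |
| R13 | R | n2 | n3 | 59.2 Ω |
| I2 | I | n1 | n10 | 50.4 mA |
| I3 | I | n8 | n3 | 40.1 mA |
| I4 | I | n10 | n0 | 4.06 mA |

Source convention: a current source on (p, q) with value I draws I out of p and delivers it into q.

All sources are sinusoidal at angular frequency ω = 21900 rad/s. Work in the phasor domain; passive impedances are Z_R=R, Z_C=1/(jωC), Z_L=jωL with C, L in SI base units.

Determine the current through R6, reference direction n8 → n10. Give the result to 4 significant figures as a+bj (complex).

-0.01887-0.007407j A

Element admittances at ω=21900 rad/s:
  I1: injects 0.753 A into n4 (from n6)
  Y(R1) = 0.001548+0.000j S between n2,n5
  Y(C1) = 0.000+0.01097j S between n8,n9
  Y(L1) = 0.000-0.007425j S between n2,n3
  Y(R2) = 0.01980+0.000j S between n6,n5
  Y(R3) = 0.002558+0.000j S between n9,n7
  Y(R4) = 0.8696+0.000j S between n0,n5
  Y(R5) = 0.0003584+0.000j S between n4,n2
  Y(R6) = 0.07519+0.000j S between n8,n10
  Y(R7) = 0.0003891+0.000j S between n0,n7
  Y(R8) = 0.1786+0.000j S between n10,n2
  Y(R9) = 0.03012+0.000j S between n10,n1
  Y(L2) = 0.000-0.001951j S between n10,n6
  Y(R10) = 0.0001046+0.000j S between n0,n1
  Y(R11) = 0.04329+0.000j S between n8,n2
  Y(L3) = 0.000-0.05001j S between n5,n4
  Y(R12) = 0.1395+0.000j S between n1,n2
  Y(R13) = 0.01689+0.000j S between n2,n3
  I2: injects 0.0504 A into n10 (from n1)
  I3: injects 0.0401 A into n3 (from n8)
  I4: injects 0.00406 A into n0 (from n10)
Assemble and solve the 10×10 MNA system:
  V(n1)=-18.06+17.53j  V(n2)=-17.76+17.51j  V(n3)=-15.77+18.39j  V(n4)=-0.01385+14.92j  V(n5)=0.004736-0.008703j  V(n6)=-36.10-1.808j  V(n7)=-16.16+14.74j  V(n8)=-18.10+17.55j  V(n9)=-18.62+16.98j  V(n10)=-17.85+17.65j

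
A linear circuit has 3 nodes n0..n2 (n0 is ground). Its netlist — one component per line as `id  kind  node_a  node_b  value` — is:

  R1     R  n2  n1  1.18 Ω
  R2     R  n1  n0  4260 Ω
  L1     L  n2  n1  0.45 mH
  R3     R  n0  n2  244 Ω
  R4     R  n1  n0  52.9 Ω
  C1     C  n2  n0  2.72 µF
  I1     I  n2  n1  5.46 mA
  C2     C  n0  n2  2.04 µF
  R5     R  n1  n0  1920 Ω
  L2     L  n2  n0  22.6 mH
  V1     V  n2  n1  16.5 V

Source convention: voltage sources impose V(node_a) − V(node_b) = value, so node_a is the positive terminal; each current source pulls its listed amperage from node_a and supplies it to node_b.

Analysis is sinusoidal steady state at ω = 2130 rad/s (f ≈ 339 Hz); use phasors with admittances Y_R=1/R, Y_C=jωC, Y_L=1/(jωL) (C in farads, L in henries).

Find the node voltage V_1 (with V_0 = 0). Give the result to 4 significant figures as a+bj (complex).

-5.126+5.092j V

Element admittances at ω=2130 rad/s:
  Y(R1) = 0.8475+0.000j S between n2,n1
  Y(R2) = 0.0002347+0.000j S between n1,n0
  Y(L1) = 0.000-1.043j S between n2,n1
  Y(R3) = 0.004098+0.000j S between n0,n2
  Y(R4) = 0.01890+0.000j S between n1,n0
  Y(C1) = 0.000+0.005794j S between n2,n0
  I1: injects 0.00546 A into n1 (from n2)
  Y(C2) = 0.000+0.004345j S between n0,n2
  Y(R5) = 0.0005208+0.000j S between n1,n0
  Y(L2) = 0.000-0.02077j S between n2,n0
  V1: constraint V(n2)−V(n1) = 16.5
Assemble and solve the 3×3 MNA system:
  V(n1)=-5.126+5.092j  V(n2)=11.37+5.092j
  i(V1)=-14.09+17.31j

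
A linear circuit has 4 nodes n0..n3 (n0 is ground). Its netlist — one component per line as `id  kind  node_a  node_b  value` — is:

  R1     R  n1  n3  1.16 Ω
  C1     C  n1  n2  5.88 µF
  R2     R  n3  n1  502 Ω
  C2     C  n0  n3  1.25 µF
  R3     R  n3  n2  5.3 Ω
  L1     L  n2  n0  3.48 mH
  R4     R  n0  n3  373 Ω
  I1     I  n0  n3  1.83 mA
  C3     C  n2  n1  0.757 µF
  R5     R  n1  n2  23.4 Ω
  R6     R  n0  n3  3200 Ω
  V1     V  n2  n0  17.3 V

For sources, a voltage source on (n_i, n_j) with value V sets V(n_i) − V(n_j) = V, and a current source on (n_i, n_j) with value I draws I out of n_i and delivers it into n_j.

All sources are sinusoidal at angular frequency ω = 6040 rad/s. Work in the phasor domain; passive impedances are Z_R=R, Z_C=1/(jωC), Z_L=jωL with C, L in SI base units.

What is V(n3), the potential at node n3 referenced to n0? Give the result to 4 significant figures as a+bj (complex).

16.99-0.5006j V

MNA unknowns: 3 node voltages V₁..V_3 plus 1 source current (V1)
R1: Y=0.8621+0.000j on G[1,3]
C1: Y=0.000+0.03552j on G[1,2]
R2: Y=0.001992+0.000j on G[3,1]
C2: Y=0.000+0.007550j on G[0,3]
R3: Y=0.1887+0.000j on G[3,2]
L1: Y=0.000-0.04758j on G[2,0]
R4: Y=0.002681+0.000j on G[0,3]
I1: z[0]−=0.00183, z[3]+=0.00183
C3: Y=0.000+0.004572j on G[2,1]
R5: Y=0.04274+0.000j on G[1,2]
R6: Y=0.0003125+0.000j on G[0,3]
V1: row V2−V0=17.3, i_V1 at 2,0
solve → V1=16.99-0.4631j, V2=17.30+0.000j, V3=16.99-0.5006j
aux → i_V1=-0.05282+0.6963j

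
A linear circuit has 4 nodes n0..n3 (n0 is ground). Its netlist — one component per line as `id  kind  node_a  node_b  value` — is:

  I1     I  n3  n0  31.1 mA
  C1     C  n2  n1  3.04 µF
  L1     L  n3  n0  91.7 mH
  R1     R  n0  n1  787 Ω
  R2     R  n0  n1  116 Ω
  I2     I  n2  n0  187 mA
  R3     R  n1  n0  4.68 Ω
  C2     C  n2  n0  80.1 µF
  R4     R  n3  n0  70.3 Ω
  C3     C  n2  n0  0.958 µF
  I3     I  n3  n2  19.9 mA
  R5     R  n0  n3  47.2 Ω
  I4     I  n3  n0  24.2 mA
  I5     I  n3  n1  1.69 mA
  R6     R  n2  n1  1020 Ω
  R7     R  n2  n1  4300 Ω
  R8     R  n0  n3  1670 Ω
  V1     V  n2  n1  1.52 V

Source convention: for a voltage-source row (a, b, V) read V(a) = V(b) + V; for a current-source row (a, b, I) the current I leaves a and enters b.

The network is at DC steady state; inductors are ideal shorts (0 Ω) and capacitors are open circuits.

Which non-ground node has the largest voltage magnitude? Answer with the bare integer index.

Element admittances at DC:
  I1: injects 0.0311 A into n0 (from n3)
  Y(C1) = 0.000 S between n2,n1
  L1: short n3↔n0 (DC inductor)
  Y(R1) = 0.001271 S between n0,n1
  Y(R2) = 0.008621 S between n0,n1
  I2: injects 0.187 A into n0 (from n2)
  Y(R3) = 0.2137 S between n1,n0
  Y(C2) = 0.000 S between n2,n0
  Y(R4) = 0.01422 S between n3,n0
  Y(C3) = 0.000 S between n2,n0
  I3: injects 0.0199 A into n2 (from n3)
  Y(R5) = 0.02119 S between n0,n3
  I4: injects 0.0242 A into n0 (from n3)
  I5: injects 0.00169 A into n1 (from n3)
  Y(R6) = 0.0009804 S between n2,n1
  Y(R7) = 0.0002326 S between n2,n1
  Y(R8) = 0.0005988 S between n0,n3
  V1: constraint V(n2)−V(n1) = 1.52
Assemble and solve the 5×5 MNA system:
  V(n1)=-0.7399  V(n2)=0.7801  V(n3)=0.000
  i(L1)=-0.07689  i(V1)=-0.1689

2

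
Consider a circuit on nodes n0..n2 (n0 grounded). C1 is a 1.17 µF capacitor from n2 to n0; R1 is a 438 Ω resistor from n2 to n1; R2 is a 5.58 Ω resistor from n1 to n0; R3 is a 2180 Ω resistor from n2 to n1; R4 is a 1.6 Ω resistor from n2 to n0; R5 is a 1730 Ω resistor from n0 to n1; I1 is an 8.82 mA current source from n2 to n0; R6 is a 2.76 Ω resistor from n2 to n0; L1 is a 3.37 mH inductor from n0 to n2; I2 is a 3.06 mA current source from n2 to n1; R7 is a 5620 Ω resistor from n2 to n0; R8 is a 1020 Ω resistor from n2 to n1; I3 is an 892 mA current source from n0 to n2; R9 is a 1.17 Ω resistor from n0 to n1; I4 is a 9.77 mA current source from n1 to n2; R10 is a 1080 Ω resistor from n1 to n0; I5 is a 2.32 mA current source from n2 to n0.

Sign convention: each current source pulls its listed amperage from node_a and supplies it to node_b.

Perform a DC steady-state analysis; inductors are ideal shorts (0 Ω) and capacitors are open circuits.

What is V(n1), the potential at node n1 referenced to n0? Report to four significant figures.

-0.006457 V

Apply KCL at each of the 2 non-ground nodes and solve the resulting linear system.
Node n1: branches {R1, R2, R3, R5, I2, R8, R9, I4, R10} → V_1 = -0.006457
Node n2: branches {C1, R1, R3, R4, I1, R6, L1, I2, R7, R8, I3, I4, I5} → V_2 = 0.000
Source currents: i(L1)=-0.8875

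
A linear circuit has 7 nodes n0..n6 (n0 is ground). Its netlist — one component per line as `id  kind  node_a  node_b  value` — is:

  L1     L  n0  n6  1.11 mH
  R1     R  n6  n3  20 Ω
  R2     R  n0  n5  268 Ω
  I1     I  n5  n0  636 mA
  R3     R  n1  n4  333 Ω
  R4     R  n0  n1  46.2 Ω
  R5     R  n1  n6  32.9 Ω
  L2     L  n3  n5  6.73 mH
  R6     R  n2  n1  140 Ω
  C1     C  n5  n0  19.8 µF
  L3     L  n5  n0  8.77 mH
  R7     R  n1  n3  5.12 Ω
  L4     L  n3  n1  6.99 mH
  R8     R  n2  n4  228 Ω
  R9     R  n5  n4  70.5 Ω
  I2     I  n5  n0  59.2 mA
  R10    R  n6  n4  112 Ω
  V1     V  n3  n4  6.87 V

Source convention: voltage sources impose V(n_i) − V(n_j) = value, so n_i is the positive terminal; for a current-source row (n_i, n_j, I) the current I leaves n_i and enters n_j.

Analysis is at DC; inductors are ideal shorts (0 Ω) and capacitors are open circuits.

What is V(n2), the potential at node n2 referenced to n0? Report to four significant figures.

MNA unknowns: 6 node voltages V₁..V_6 plus 5 source currents (L1, L2, L3, L4, V1)
L1: row V0−V6=0, i_L1 at 0,6
R1: Y=0.05000 on G[6,3]
R2: Y=0.003731 on G[0,5]
I1: z[5]−=0.636, z[0]+=0.636
R3: Y=0.003003 on G[1,4]
R4: Y=0.02165 on G[0,1]
R5: Y=0.03040 on G[1,6]
L2: row V3−V5=0, i_L2 at 3,5
R6: Y=0.007143 on G[2,1]
C1: Y=0.000 on G[5,0]
L3: row V5−V0=0, i_L3 at 5,0
R7: Y=0.1953 on G[1,3]
L4: row V3−V1=0, i_L4 at 3,1
R8: Y=0.004386 on G[2,4]
R9: Y=0.01418 on G[5,4]
I2: z[5]−=0.0592, z[0]+=0.0592
R10: Y=0.008929 on G[6,4]
V1: row V3−V4=6.87, i_V1 at 3,4
solve → V1=0.000, V2=-2.614, V3=0.000, V4=-6.870, V5=0.000, V6=0.000
aux → i_L1=0.06134, i_L2=0.1588, i_L3=-0.6339, i_L4=0.03930, i_V1=-0.1981

-2.614 V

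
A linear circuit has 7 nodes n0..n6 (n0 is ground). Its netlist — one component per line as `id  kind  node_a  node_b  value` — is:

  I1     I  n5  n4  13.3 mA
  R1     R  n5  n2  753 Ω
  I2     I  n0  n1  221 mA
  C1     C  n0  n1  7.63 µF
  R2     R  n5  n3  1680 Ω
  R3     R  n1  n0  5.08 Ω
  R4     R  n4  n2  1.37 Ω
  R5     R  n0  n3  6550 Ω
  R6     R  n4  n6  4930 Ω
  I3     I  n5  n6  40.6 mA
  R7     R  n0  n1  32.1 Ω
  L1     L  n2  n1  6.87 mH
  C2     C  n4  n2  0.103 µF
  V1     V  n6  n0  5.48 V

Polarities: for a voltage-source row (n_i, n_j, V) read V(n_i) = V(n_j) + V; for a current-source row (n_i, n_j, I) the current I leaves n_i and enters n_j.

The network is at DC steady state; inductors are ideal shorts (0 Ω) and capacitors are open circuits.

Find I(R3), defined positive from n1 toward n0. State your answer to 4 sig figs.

0.1604 A

MNA unknowns: 6 node voltages V₁..V_6 plus 2 source currents (L1, V1)
I1: z[5]−=0.0133, z[4]+=0.0133
R1: Y=0.001328 on G[5,2]
I2: z[0]−=0.221, z[1]+=0.221
C1: Y=0.000 on G[0,1]
R2: Y=0.0005952 on G[5,3]
R3: Y=0.1969 on G[1,0]
R4: Y=0.7299 on G[4,2]
R5: Y=0.0001527 on G[0,3]
R6: Y=0.0002028 on G[4,6]
I3: z[5]−=0.0406, z[6]+=0.0406
R7: Y=0.03115 on G[0,1]
L1: row V2−V1=0, i_L1 at 2,1
C2: Y=0.000 on G[4,2]
V1: row V6−V0=5.48, i_V1 at 6,0
solve → V1=0.8148, V2=0.8148, V3=-29.00, V4=0.8343, V5=-36.44, V6=5.480
aux → i_L1=-0.03523, i_V1=0.03966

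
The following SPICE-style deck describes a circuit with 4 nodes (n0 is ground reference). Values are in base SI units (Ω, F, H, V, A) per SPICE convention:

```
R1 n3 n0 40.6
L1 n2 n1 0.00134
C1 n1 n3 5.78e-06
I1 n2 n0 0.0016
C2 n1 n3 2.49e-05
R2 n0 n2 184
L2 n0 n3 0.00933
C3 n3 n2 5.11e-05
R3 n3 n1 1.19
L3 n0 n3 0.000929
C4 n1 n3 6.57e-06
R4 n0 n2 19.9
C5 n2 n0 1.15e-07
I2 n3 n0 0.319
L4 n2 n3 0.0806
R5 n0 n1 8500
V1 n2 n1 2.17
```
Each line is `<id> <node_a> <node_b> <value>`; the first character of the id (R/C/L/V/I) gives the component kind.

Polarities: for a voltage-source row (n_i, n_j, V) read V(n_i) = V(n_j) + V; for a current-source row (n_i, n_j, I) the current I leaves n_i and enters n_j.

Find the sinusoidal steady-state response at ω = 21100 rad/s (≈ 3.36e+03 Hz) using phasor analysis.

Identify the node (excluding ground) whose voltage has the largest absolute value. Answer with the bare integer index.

1

MNA unknowns: 3 node voltages V₁..V_3 plus 1 source current (V1)
R1: Y=0.02463+0.000j on G[3,0]
L1: Y=0.000-0.03537j on G[2,1]
C1: Y=0.000+0.1220j on G[1,3]
I1: z[2]−=0.0016, z[0]+=0.0016
C2: Y=0.000+0.5254j on G[1,3]
R2: Y=0.005435+0.000j on G[0,2]
L2: Y=0.000-0.005080j on G[0,3]
C3: Y=0.000+1.078j on G[3,2]
R3: Y=0.8403+0.000j on G[3,1]
L3: Y=0.000-0.05102j on G[0,3]
C4: Y=0.000+0.1386j on G[1,3]
R4: Y=0.05025+0.000j on G[0,2]
C5: Y=0.000+0.002426j on G[2,0]
I2: z[3]−=0.319, z[0]+=0.319
L4: Y=0.000-0.0005880j on G[2,3]
R5: Y=0.0001176+0.000j on G[0,1]
V1: row V2−V1=2.17, i_V1 at 2,1
solve → V1=-4.445-2.518j, V2=-2.275-2.518j, V3=-3.491-2.023j
aux → i_V1=-0.4135-1.088j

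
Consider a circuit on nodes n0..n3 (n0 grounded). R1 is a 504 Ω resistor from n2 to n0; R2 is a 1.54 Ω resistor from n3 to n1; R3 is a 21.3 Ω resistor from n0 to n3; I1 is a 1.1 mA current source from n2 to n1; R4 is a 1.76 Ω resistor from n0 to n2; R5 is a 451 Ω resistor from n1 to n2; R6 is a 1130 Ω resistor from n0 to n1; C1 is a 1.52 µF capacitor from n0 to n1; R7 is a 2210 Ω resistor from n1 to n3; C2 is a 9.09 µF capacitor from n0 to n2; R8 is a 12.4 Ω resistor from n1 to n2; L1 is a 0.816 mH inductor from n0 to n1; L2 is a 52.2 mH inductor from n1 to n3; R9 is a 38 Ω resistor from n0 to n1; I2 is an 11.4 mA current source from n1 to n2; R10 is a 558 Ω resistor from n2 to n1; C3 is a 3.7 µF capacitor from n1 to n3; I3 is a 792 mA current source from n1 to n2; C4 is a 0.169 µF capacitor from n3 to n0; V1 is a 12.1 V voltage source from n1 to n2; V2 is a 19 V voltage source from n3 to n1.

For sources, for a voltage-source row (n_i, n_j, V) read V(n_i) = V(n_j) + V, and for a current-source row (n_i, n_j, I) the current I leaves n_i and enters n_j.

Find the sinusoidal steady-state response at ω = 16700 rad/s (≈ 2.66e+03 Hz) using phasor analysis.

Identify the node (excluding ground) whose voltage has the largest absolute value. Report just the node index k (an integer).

3

Apply KCL at each of the 3 non-ground nodes and solve the resulting linear system.
Node n1: branches {R2, I1, R5, R6, C1, R7, R8, L1, L2, R9, I2, R10, C3, I3, V1, V2} → V_1 = 9.520+1.192j
Node n2: branches {R1, I1, R4, R5, C2, R8, I2, R10, I3, V1} → V_2 = -2.580+1.192j
Node n3: branches {R2, R3, R7, L2, C3, C4, V2} → V_3 = 28.52+1.192j
Source currents: i(V1)=-3.478+0.2881j, i(V2)=-13.68-1.289j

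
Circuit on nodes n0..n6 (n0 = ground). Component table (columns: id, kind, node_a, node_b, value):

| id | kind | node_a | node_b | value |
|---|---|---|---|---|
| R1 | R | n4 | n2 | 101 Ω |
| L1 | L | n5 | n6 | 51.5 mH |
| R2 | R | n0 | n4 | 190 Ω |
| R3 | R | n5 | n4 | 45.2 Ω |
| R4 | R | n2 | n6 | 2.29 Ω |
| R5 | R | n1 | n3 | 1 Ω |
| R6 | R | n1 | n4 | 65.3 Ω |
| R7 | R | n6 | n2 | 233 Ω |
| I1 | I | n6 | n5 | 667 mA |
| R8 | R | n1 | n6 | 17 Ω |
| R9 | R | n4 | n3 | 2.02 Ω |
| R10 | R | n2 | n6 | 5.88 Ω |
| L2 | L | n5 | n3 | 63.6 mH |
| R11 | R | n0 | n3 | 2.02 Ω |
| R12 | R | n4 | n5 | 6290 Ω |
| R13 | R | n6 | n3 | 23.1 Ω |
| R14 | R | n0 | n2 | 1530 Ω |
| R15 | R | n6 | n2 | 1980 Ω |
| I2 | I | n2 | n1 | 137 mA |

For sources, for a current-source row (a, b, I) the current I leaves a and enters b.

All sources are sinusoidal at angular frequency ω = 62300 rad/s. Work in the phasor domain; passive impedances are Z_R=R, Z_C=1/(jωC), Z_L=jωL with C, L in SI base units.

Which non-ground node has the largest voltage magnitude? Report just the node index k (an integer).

Apply KCL at each of the 6 non-ground nodes and solve the resulting linear system.
Node n1: branches {R5, R6, R8, I2} → V_1 = -0.2507-0.005510j
Node n2: branches {R1, R4, R7, R10, R14, R15, I2} → V_2 = -7.240-0.1034j
Node n3: branches {R5, R9, L2, R11, R13} → V_3 = -0.002373-0.0002380j
Node n4: branches {R1, R2, R3, R6, R9, R12} → V_4 = 1.122+0.03522j
Node n5: branches {L1, R3, I1, L2, R12} → V_5 = 31.03+0.9209j
Node n6: branches {L1, R4, R7, I1, R8, R10, R13, R15} → V_6 = -7.159-0.1057j

5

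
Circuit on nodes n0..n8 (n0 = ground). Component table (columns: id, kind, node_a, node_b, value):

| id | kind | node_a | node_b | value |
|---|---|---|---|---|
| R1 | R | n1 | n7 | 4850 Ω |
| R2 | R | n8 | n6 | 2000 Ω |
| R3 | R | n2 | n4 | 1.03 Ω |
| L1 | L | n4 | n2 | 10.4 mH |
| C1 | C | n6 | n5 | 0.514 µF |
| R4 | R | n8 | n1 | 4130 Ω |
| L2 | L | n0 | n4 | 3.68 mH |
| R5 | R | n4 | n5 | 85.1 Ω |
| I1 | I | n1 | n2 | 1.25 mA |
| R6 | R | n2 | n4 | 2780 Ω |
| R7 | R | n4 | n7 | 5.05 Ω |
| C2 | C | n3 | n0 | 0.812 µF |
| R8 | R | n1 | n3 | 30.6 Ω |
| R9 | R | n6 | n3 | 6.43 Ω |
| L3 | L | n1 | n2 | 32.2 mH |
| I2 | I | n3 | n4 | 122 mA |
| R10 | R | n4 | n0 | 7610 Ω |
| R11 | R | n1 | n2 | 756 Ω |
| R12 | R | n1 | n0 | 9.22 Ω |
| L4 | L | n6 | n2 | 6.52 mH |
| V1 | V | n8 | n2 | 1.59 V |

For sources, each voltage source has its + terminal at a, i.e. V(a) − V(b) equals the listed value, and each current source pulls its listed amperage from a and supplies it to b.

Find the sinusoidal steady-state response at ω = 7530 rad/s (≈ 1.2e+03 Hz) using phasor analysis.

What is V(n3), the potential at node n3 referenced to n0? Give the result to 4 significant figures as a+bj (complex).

Apply KCL at each of the 8 non-ground nodes and solve the resulting linear system.
Node n1: branches {R1, R4, I1, R8, L3, R11, R12} → V_1 = -0.6515-0.06122j
Node n2: branches {R3, L1, I1, R6, L3, R11, L4, V1} → V_2 = -0.7533+1.931j
Node n3: branches {C2, R8, R9, I2} → V_3 = -3.034-0.3850j
Node n4: branches {R3, L1, L2, R5, R6, R7, I2, R10} → V_4 = -0.6911+1.895j
Node n5: branches {C1, R5} → V_5 = -0.1578+1.047j
Node n6: branches {R2, C1, R9, L4} → V_6 = -2.734-0.5723j
Node n7: branches {R1, R7} → V_7 = -0.6910+1.893j
Node n8: branches {R2, R4, V1} → V_8 = 0.8367+1.931j
Source currents: i(V1)=-0.002146-0.001734j

-3.034-0.3850j V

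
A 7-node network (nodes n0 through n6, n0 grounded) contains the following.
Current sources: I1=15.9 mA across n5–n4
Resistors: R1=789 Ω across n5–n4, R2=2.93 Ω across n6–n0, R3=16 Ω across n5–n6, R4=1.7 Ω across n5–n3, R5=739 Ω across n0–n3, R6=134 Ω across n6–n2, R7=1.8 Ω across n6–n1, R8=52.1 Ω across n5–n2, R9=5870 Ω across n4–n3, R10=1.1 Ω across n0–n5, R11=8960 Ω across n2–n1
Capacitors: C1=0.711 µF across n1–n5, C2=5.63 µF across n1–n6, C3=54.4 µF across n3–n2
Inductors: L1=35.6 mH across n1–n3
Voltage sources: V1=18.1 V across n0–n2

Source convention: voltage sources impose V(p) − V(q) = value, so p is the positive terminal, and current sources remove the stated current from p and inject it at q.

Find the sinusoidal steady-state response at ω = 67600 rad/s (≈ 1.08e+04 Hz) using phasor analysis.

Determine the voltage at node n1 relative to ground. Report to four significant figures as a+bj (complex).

-1.674-0.9598j V

Apply KCL at each of the 6 non-ground nodes and solve the resulting linear system.
Node n1: branches {C1, R7, R11, C2, L1} → V_1 = -1.674-0.9598j
Node n2: branches {R6, R8, R11, C3, V1} → V_2 = -18.10+0.000j
Node n3: branches {R4, R5, R9, C3, L1} → V_3 = -17.90-1.762j
Node n4: branches {I1, R1, R9} → V_4 = 2.824-0.6700j
Node n5: branches {I1, R1, R3, R4, C1, R8, R10} → V_5 = -6.935-0.5232j
Node n6: branches {R2, R3, R6, R7, C2} → V_6 = -1.439-0.6778j
Source currents: i(V1)=-6.820-0.7093j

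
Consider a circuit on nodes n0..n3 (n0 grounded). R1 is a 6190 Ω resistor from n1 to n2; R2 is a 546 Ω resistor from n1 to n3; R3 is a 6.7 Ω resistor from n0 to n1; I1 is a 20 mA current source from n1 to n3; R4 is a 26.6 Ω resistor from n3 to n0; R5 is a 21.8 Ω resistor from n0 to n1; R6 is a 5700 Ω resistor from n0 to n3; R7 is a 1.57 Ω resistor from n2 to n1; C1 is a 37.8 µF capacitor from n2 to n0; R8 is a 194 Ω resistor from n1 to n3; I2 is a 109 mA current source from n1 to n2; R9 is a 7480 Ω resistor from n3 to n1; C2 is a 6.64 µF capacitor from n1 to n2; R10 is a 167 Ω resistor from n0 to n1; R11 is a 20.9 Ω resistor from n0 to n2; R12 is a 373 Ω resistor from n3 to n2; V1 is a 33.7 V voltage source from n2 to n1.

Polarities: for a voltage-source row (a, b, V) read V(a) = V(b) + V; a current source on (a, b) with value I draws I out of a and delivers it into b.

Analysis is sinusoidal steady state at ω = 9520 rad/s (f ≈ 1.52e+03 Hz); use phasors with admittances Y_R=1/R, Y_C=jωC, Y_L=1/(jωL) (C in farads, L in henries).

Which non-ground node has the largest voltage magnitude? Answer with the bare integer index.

MNA unknowns: 3 node voltages V₁..V_3 plus 1 source current (V1)
R1: Y=0.0001616+0.000j on G[1,2]
R2: Y=0.001832+0.000j on G[1,3]
R3: Y=0.1493+0.000j on G[0,1]
I1: z[1]−=0.02, z[3]+=0.02
R4: Y=0.03759+0.000j on G[3,0]
R5: Y=0.04587+0.000j on G[0,1]
R6: Y=0.0001754+0.000j on G[0,3]
R7: Y=0.6369+0.000j on G[2,1]
C1: Y=0.000+0.3599j on G[2,0]
R8: Y=0.005155+0.000j on G[1,3]
I2: z[1]−=0.109, z[2]+=0.109
R9: Y=0.0001337+0.000j on G[3,1]
C2: Y=0.000+0.06321j on G[1,2]
R10: Y=0.005988+0.000j on G[0,1]
R11: Y=0.04785+0.000j on G[0,2]
R12: Y=0.002681+0.000j on G[3,2]
V1: row V2−V1=33.7, i_V1 at 2,1
solve → V1=-24.57-12.80j, V2=9.134-12.80j, V3=-2.742-2.638j
aux → i_V1=-26.44-4.777j

1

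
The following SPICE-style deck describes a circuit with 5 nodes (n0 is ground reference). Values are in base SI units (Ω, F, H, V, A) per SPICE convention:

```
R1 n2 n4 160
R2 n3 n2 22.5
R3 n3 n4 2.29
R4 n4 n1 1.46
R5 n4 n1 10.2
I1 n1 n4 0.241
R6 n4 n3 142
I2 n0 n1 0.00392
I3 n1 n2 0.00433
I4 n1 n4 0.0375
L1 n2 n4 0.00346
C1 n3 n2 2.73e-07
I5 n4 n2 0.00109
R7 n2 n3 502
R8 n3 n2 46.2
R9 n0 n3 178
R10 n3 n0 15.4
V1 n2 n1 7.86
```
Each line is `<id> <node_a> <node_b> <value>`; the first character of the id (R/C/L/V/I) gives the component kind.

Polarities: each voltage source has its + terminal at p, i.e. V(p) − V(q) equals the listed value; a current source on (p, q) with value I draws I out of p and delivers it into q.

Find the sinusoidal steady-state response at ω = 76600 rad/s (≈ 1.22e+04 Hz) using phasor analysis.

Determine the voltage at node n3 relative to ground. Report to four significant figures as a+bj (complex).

Apply KCL at each of the 4 non-ground nodes and solve the resulting linear system.
Node n1: branches {R4, R5, I1, I2, I3, I4, V1} → V_1 = -1.806-0.3295j
Node n2: branches {R1, R2, I3, L1, C1, I5, R7, R8, V1} → V_2 = 6.054-0.3295j
Node n3: branches {R2, R3, R6, C1, R7, R8, R9, R10} → V_3 = 0.05556+0.000j
Node n4: branches {R1, R3, R4, R5, I1, R6, I4, L1, I5} → V_4 = -0.8715-0.2321j
Source currents: i(V1)=-0.4528-0.07626j

0.05556+0.000j V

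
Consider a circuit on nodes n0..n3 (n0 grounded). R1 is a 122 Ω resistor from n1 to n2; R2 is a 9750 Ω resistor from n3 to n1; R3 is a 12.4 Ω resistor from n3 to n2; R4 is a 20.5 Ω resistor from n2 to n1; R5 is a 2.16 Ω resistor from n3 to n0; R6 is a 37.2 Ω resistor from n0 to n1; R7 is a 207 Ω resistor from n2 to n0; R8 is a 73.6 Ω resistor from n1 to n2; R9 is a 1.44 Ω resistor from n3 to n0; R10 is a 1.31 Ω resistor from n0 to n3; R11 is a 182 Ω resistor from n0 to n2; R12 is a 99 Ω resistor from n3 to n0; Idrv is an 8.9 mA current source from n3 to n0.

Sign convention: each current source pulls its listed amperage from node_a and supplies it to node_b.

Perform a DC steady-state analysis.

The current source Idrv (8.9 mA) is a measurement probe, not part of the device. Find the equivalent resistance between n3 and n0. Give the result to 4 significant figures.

R_eq = 0.5121 Ω

Apply KCL at each of the 3 non-ground nodes and solve the resulting linear system.
Node n1: branches {R1, R2, R4, R6, R8} → V_1 = -0.002413
Node n2: branches {R1, R3, R4, R7, R8, R11} → V_2 = -0.003330
Node n3: branches {R2, R3, R5, R9, R10, R12, Idrv} → V_3 = -0.004558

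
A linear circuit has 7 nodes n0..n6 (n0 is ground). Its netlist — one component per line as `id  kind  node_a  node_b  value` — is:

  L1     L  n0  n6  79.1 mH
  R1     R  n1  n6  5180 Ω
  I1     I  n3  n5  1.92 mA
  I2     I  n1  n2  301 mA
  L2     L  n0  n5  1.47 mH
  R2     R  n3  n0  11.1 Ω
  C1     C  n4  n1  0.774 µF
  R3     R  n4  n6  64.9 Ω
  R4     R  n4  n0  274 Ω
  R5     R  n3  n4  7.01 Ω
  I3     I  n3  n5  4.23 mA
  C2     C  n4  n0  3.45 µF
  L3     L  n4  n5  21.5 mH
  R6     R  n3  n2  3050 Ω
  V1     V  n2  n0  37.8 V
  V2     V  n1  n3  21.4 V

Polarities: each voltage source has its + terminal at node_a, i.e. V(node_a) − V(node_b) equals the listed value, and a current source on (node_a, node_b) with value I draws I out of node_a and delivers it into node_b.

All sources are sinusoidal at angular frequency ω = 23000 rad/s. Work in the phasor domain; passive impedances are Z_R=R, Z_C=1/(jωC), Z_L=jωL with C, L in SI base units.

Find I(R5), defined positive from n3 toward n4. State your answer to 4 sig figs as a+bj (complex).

-0.2144-0.3377j A

Element admittances at ω=23000 rad/s:
  Y(L1) = 0.000-0.0005497j S between n0,n6
  Y(R1) = 0.0001931+0.000j S between n1,n6
  I1: injects 0.00192 A into n5 (from n3)
  I2: injects 0.301 A into n2 (from n1)
  Y(L2) = 0.000-0.02958j S between n0,n5
  Y(R2) = 0.09009+0.000j S between n3,n0
  Y(C1) = 0.000+0.01780j S between n4,n1
  Y(R3) = 0.01541+0.000j S between n4,n6
  Y(R4) = 0.003650+0.000j S between n4,n0
  Y(R5) = 0.1427+0.000j S between n3,n4
  I3: injects 0.00423 A into n5 (from n3)
  Y(C2) = 0.000+0.07935j S between n4,n0
  Y(L3) = 0.000-0.002022j S between n4,n5
  Y(R6) = 0.0003279+0.000j S between n3,n2
  V1: constraint V(n2)−V(n0) = 37.8
  V2: constraint V(n1)−V(n3) = 21.4
Assemble and solve the 8×8 MNA system:
  V(n1)=20.00-0.1774j  V(n2)=37.80+0.000j  V(n3)=-1.397-0.1774j  V(n4)=0.1059+2.190j  V(n5)=0.006776+0.3348j  V(n6)=0.2756+2.170j
  i(V1)=0.2881-5.817e-05j  i(V2)=-0.3470-0.3538j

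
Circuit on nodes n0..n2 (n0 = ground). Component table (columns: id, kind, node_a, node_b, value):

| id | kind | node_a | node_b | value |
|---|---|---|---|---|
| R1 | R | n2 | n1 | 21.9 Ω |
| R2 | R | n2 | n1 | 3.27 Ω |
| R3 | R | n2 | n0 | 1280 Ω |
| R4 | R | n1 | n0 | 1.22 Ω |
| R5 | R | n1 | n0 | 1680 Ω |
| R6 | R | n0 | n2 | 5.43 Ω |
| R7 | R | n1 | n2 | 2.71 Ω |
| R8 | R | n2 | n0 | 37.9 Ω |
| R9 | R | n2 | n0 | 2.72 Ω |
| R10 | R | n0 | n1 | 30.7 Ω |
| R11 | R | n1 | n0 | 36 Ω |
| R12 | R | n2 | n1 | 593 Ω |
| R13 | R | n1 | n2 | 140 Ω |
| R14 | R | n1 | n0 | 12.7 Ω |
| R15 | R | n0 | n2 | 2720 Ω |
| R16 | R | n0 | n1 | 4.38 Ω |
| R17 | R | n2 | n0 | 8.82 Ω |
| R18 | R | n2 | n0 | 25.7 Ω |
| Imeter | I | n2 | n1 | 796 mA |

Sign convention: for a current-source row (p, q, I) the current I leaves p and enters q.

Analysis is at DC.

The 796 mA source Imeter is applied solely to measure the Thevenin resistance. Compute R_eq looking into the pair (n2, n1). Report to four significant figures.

Element admittances at DC:
  Y(R1) = 0.04566 S between n2,n1
  Y(R2) = 0.3058 S between n2,n1
  Y(R3) = 0.0007813 S between n2,n0
  Y(R4) = 0.8197 S between n1,n0
  Y(R5) = 0.0005952 S between n1,n0
  Y(R6) = 0.1842 S between n0,n2
  Y(R7) = 0.3690 S between n1,n2
  Y(R8) = 0.02639 S between n2,n0
  Y(R9) = 0.3676 S between n2,n0
  Y(R10) = 0.03257 S between n0,n1
  Y(R11) = 0.02778 S between n1,n0
  Y(R12) = 0.001686 S between n2,n1
  Y(R13) = 0.007143 S between n1,n2
  Y(R14) = 0.07874 S between n1,n0
  Y(R15) = 0.0003676 S between n0,n2
  Y(R16) = 0.2283 S between n0,n1
  Y(R17) = 0.1134 S between n2,n0
  Y(R18) = 0.03891 S between n2,n0
  Imeter: injects 0.796 A into n1 (from n2)
Assemble and solve the 2×2 MNA system:
  V(n1)=0.2567  V(n2)=-0.4167

R_eq = 0.8460 Ω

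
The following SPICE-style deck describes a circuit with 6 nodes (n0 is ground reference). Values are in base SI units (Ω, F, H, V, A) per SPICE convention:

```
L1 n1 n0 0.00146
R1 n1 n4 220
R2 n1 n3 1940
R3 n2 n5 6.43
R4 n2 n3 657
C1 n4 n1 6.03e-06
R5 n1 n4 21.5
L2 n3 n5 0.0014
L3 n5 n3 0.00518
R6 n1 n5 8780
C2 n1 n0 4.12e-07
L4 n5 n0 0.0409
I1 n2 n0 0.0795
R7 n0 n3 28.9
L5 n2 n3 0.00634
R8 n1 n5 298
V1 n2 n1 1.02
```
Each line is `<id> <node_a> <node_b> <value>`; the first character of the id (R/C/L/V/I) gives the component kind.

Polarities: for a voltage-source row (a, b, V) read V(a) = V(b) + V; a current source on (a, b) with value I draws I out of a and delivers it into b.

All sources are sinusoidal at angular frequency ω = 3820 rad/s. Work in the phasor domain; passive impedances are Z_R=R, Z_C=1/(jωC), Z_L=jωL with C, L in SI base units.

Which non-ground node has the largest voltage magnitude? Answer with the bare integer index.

MNA unknowns: 5 node voltages V₁..V_5 plus 1 source current (V1)
L1: Y=0.000-0.1793j on G[1,0]
R1: Y=0.004545+0.000j on G[1,4]
R2: Y=0.0005155+0.000j on G[1,3]
R3: Y=0.1555+0.000j on G[2,5]
R4: Y=0.001522+0.000j on G[2,3]
C1: Y=0.000+0.02303j on G[4,1]
R5: Y=0.04651+0.000j on G[1,4]
L2: Y=0.000-0.1870j on G[3,5]
L3: Y=0.000-0.05054j on G[5,3]
R6: Y=0.0001139+0.000j on G[1,5]
C2: Y=0.000+0.001574j on G[1,0]
L4: Y=0.000-0.006400j on G[5,0]
I1: z[2]−=0.0795, z[0]+=0.0795
R7: Y=0.03460+0.000j on G[0,3]
L5: Y=0.000-0.04129j on G[2,3]
R8: Y=0.003356+0.000j on G[1,5]
V1: row V2−V1=1.02, i_V1 at 2,1
solve → V1=-0.1361-0.5637j, V2=0.8839-0.5637j, V3=0.6835-0.5637j, V4=-0.1361-0.5637j, V5=0.7308-0.4636j
aux → i_V1=-0.1036+0.02384j

2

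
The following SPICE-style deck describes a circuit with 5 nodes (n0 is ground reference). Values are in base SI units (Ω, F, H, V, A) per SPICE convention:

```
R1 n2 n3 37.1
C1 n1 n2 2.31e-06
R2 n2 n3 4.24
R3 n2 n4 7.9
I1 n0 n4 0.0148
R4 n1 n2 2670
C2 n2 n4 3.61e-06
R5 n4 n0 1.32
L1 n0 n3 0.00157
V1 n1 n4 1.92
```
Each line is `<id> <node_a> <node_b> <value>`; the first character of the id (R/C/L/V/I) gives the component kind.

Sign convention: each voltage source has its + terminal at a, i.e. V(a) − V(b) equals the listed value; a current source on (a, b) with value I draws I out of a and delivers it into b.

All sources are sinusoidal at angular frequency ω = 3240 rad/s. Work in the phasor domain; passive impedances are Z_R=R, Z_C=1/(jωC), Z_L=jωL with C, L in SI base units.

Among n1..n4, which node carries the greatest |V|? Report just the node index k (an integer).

1

MNA unknowns: 4 node voltages V₁..V_4 plus 1 source current (V1)
R1: Y=0.02695+0.000j on G[2,3]
C1: Y=0.000+0.007484j on G[1,2]
R2: Y=0.2358+0.000j on G[2,3]
R3: Y=0.1266+0.000j on G[2,4]
I1: z[0]−=0.0148, z[4]+=0.0148
R4: Y=0.0003745+0.000j on G[1,2]
C2: Y=0.000+0.01170j on G[2,4]
R5: Y=0.7576+0.000j on G[4,0]
L1: Y=0.000-0.1966j on G[0,3]
V1: row V1−V4=1.92, i_V1 at 1,4
solve → V1=1.932-0.009133j, V2=-0.01474+0.05367j, V3=-0.03519+0.02734j, V4=0.01244-0.009133j
aux → i_V1=-0.001199-0.01455j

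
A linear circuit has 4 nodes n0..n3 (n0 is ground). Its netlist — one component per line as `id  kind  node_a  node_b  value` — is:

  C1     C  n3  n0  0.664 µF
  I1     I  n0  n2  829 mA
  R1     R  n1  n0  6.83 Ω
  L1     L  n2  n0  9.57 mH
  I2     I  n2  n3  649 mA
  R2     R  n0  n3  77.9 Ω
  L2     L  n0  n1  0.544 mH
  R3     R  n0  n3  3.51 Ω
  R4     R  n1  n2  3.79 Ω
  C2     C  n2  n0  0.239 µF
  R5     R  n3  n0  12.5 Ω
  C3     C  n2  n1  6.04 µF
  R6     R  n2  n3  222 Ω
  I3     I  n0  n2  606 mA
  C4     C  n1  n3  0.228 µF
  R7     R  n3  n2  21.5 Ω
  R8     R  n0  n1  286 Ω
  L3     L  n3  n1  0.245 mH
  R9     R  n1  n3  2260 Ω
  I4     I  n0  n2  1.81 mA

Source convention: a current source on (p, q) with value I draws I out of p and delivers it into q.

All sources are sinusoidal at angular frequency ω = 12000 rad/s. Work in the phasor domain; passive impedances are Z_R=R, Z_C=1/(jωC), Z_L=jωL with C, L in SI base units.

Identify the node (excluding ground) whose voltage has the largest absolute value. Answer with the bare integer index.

2

Apply KCL at each of the 3 non-ground nodes and solve the resulting linear system.
Node n1: branches {R1, L2, R4, C3, C4, R8, L3, R9} → V_1 = 2.042+1.066j
Node n2: branches {I1, L1, I2, R4, C2, C3, R6, I3, R7, I4} → V_2 = 4.485+0.4820j
Node n3: branches {C1, I2, R2, R3, R5, R6, C4, R7, L3, R9} → V_3 = 2.563+0.4203j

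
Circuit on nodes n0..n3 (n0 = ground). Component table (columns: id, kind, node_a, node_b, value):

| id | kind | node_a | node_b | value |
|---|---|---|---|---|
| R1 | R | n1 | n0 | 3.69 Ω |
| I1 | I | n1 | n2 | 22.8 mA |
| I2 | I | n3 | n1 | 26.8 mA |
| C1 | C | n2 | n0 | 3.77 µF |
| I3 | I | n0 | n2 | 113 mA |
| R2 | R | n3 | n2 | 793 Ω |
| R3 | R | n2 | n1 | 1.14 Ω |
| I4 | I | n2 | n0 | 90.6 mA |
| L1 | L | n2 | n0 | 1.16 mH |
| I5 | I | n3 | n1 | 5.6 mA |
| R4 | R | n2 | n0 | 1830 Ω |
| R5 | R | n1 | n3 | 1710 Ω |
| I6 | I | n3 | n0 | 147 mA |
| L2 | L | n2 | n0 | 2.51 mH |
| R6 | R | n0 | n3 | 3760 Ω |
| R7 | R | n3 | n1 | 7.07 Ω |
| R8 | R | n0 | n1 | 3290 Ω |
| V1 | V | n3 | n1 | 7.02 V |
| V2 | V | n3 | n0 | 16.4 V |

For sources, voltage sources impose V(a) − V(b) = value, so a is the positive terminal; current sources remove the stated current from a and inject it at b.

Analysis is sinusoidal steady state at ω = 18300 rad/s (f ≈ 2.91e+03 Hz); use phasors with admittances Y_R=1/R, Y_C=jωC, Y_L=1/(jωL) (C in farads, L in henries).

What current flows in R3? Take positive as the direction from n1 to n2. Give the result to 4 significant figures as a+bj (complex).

-0.04883+0.001060j A

Apply KCL at each of the 3 non-ground nodes and solve the resulting linear system.
Node n1: branches {R1, I1, I2, R3, I5, R5, R7, R8, V1} → V_1 = 9.380+0.000j
Node n2: branches {I1, C1, I3, R2, R3, I4, L1, R4, L2} → V_2 = 9.436-0.001208j
Node n3: branches {I2, R2, I5, R5, I6, R6, R7, V1, V2} → V_3 = 16.40+0.000j
Source currents: i(V1)=1.489+0.001060j, i(V2)=-2.679-0.001061j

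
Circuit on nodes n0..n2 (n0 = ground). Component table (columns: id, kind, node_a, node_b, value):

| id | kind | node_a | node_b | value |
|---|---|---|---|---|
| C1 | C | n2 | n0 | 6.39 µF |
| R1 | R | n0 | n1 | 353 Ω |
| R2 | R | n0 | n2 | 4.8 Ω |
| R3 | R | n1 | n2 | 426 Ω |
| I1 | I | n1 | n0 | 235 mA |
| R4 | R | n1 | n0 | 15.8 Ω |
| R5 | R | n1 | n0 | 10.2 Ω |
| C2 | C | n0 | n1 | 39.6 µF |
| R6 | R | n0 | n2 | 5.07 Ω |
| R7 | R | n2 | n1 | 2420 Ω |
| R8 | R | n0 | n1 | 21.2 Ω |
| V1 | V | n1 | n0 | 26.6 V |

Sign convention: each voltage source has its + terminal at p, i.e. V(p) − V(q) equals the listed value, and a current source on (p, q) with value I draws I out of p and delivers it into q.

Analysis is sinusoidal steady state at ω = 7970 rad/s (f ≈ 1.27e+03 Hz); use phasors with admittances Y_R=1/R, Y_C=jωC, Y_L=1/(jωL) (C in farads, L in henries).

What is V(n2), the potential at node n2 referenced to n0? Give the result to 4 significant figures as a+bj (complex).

Element admittances at ω=7970 rad/s:
  Y(C1) = 0.000+0.05093j S between n2,n0
  Y(R1) = 0.002833+0.000j S between n0,n1
  Y(R2) = 0.2083+0.000j S between n0,n2
  Y(R3) = 0.002347+0.000j S between n1,n2
  I1: injects 0.235 A into n0 (from n1)
  Y(R4) = 0.06329+0.000j S between n1,n0
  Y(R5) = 0.09804+0.000j S between n1,n0
  Y(C2) = 0.000+0.3156j S between n0,n1
  Y(R6) = 0.1972+0.000j S between n0,n2
  Y(R7) = 0.0004132+0.000j S between n2,n1
  Y(R8) = 0.04717+0.000j S between n0,n1
  V1: constraint V(n1)−V(n0) = 26.6
Assemble and solve the 3×3 MNA system:
  V(n1)=26.60+0.000j  V(n2)=0.1771-0.02209j
  i(V1)=-5.929-8.395j

0.1771-0.02209j V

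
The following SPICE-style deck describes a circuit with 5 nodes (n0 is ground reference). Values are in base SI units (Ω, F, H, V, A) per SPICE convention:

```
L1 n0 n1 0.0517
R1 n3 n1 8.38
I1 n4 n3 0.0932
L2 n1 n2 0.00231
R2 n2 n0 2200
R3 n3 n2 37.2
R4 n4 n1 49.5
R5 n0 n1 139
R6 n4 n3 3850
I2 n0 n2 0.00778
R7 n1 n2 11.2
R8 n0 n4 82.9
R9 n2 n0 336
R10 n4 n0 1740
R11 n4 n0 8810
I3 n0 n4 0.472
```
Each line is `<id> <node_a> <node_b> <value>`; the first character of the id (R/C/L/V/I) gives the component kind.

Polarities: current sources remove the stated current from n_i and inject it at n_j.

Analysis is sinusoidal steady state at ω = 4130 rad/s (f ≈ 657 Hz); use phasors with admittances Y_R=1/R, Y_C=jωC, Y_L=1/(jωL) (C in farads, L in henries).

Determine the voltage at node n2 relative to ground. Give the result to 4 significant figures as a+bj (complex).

MNA unknowns: 4 node voltages V₁..V_4
L1: Y=0.000-0.004683j on G[0,1]
R1: Y=0.1193+0.000j on G[3,1]
I1: z[4]−=0.0932, z[3]+=0.0932
L2: Y=0.000-0.1048j on G[1,2]
R2: Y=0.0004545+0.000j on G[2,0]
R3: Y=0.02688+0.000j on G[3,2]
R4: Y=0.02020+0.000j on G[4,1]
R5: Y=0.007194+0.000j on G[0,1]
R6: Y=0.0002597+0.000j on G[4,3]
I2: z[0]−=0.00778, z[2]+=0.00778
R7: Y=0.08929+0.000j on G[1,2]
R8: Y=0.01206+0.000j on G[0,4]
R9: Y=0.002976+0.000j on G[2,0]
R10: Y=0.0005747+0.000j on G[4,0]
R11: Y=0.0001135+0.000j on G[4,0]
I3: z[0]−=0.472, z[4]+=0.472
solve → V1=17.00+4.349j, V2=16.91+4.134j, V3=17.63+4.307j, V4=21.89+2.679j

16.91+4.134j V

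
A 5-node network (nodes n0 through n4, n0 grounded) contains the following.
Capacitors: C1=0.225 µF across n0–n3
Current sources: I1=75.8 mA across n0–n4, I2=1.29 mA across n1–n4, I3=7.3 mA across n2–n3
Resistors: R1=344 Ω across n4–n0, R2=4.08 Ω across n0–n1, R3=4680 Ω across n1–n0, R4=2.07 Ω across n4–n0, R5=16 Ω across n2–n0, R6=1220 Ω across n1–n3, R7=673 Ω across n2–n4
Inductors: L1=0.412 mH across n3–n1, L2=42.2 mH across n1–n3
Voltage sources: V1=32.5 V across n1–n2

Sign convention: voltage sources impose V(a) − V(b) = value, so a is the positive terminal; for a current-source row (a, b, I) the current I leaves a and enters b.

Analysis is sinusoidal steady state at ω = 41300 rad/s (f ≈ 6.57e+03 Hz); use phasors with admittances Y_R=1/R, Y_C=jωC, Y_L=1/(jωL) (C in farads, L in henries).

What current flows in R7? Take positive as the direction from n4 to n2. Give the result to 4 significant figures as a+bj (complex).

0.03843+0.0003544j A

MNA unknowns: 4 node voltages V₁..V_4 plus 1 source current (V1)
C1: Y=0.000+0.009293j on G[0,3]
I1: z[0]−=0.0758, z[4]+=0.0758
R1: Y=0.002907+0.000j on G[4,0]
R2: Y=0.2451+0.000j on G[0,1]
R3: Y=0.0002137+0.000j on G[1,0]
R4: Y=0.4831+0.000j on G[4,0]
L1: Y=0.000-0.05877j on G[3,1]
R5: Y=0.06250+0.000j on G[2,0]
I2: z[1]−=0.00129, z[4]+=0.00129
I3: z[2]−=0.0073, z[3]+=0.0073
L2: Y=0.000-0.0005738j on G[1,3]
R6: Y=0.0008197+0.000j on G[1,3]
R7: Y=0.001486+0.000j on G[2,4]
V1: row V1−V2=32.5, i_V1 at 1,2
solve → V1=6.715-0.2392j, V2=-25.79-0.2392j, V3=7.963-0.1582j, V4=0.07954-0.0007292j
aux → i_V1=-1.643-0.01531j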